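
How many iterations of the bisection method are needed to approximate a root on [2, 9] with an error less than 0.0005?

We need (b-a)/2^n ≤ 0.0005
(9 - 2)/2^n ≤ 0.0005
7/2^n ≤ 0.0005
2^n ≥ 14000
n ≥ log₂(14000) = 13.77
n ≥ 14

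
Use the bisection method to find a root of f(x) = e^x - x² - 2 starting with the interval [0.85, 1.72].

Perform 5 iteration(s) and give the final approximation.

f(x) = e^x - x² - 2
Initial interval: [0.85, 1.72]

Iteration 1:
  c_1 = (0.850000 + 1.720000)/2 = 1.285000
  f(c_1) = f(1.285000) = -0.036557
  f(a) × f(c) ≥ 0, new interval: [1.285000, 1.720000]
Iteration 2:
  c_2 = (1.285000 + 1.720000)/2 = 1.502500
  f(c_2) = f(1.502500) = 0.235401
  f(a) × f(c) < 0, new interval: [1.285000, 1.502500]
Iteration 3:
  c_3 = (1.285000 + 1.502500)/2 = 1.393750
  f(c_3) = f(1.393750) = 0.087395
  f(a) × f(c) < 0, new interval: [1.285000, 1.393750]
Iteration 4:
  c_4 = (1.285000 + 1.393750)/2 = 1.339375
  f(c_4) = f(1.339375) = 0.022732
  f(a) × f(c) < 0, new interval: [1.285000, 1.339375]
Iteration 5:
  c_5 = (1.285000 + 1.339375)/2 = 1.312187
  f(c_5) = f(1.312187) = -0.007546
  f(a) × f(c) ≥ 0, new interval: [1.312187, 1.339375]

After 5 iteration(s), the approximation is c_5 = 1.312187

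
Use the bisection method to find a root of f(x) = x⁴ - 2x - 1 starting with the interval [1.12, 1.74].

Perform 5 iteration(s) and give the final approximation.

f(x) = x⁴ - 2x - 1
Initial interval: [1.12, 1.74]

Iteration 1:
  c_1 = (1.120000 + 1.740000)/2 = 1.430000
  f(c_1) = f(1.430000) = 0.321616
  f(a) × f(c) < 0, new interval: [1.120000, 1.430000]
Iteration 2:
  c_2 = (1.120000 + 1.430000)/2 = 1.275000
  f(c_2) = f(1.275000) = -0.907343
  f(a) × f(c) ≥ 0, new interval: [1.275000, 1.430000]
Iteration 3:
  c_3 = (1.275000 + 1.430000)/2 = 1.352500
  f(c_3) = f(1.352500) = -0.358822
  f(a) × f(c) ≥ 0, new interval: [1.352500, 1.430000]
Iteration 4:
  c_4 = (1.352500 + 1.430000)/2 = 1.391250
  f(c_4) = f(1.391250) = -0.036043
  f(a) × f(c) ≥ 0, new interval: [1.391250, 1.430000]
Iteration 5:
  c_5 = (1.391250 + 1.430000)/2 = 1.410625
  f(c_5) = f(1.410625) = 0.138304
  f(a) × f(c) < 0, new interval: [1.391250, 1.410625]

After 5 iteration(s), the approximation is c_5 = 1.410625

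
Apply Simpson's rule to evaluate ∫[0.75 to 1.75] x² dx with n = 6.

f(x) = x²
a = 0.75, b = 1.75, n = 6
h = (b - a)/n = 0.166667

Simpson's rule: (h/3)[f(x₀) + 4f(x₁) + 2f(x₂) + ... + f(xₙ)]

x_0 = 0.7500, f(x_0) = 0.562500, coefficient = 1
x_1 = 0.9167, f(x_1) = 0.840278, coefficient = 4
x_2 = 1.0833, f(x_2) = 1.173611, coefficient = 2
x_3 = 1.2500, f(x_3) = 1.562500, coefficient = 4
x_4 = 1.4167, f(x_4) = 2.006944, coefficient = 2
x_5 = 1.5833, f(x_5) = 2.506944, coefficient = 4
x_6 = 1.7500, f(x_6) = 3.062500, coefficient = 1

I ≈ (0.166667/3) × 29.625000 = 1.645833
Exact value: 1.645833
Error: 0.000000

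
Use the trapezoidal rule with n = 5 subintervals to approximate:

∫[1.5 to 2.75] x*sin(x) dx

f(x) = x*sin(x)
a = 1.5, b = 2.75, n = 5
h = (b - a)/n = 0.250000

Trapezoidal rule: (h/2)[f(x₀) + 2f(x₁) + 2f(x₂) + ... + f(xₙ)]

x_0 = 1.5000, f(x_0) = 1.496242, coefficient = 1
x_1 = 1.7500, f(x_1) = 1.721975, coefficient = 2
x_2 = 2.0000, f(x_2) = 1.818595, coefficient = 2
x_3 = 2.2500, f(x_3) = 1.750665, coefficient = 2
x_4 = 2.5000, f(x_4) = 1.496180, coefficient = 2
x_5 = 2.7500, f(x_5) = 1.049568, coefficient = 1

I ≈ (0.250000/2) × 16.120641 = 2.015080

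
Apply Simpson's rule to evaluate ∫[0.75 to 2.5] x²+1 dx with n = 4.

f(x) = x²+1
a = 0.75, b = 2.5, n = 4
h = (b - a)/n = 0.437500

Simpson's rule: (h/3)[f(x₀) + 4f(x₁) + 2f(x₂) + ... + f(xₙ)]

x_0 = 0.7500, f(x_0) = 1.562500, coefficient = 1
x_1 = 1.1875, f(x_1) = 2.410156, coefficient = 4
x_2 = 1.6250, f(x_2) = 3.640625, coefficient = 2
x_3 = 2.0625, f(x_3) = 5.253906, coefficient = 4
x_4 = 2.5000, f(x_4) = 7.250000, coefficient = 1

I ≈ (0.437500/3) × 46.750000 = 6.817708
Exact value: 6.817708
Error: 0.000000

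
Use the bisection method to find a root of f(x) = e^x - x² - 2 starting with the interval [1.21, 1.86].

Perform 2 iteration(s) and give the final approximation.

f(x) = e^x - x² - 2
Initial interval: [1.21, 1.86]

Iteration 1:
  c_1 = (1.210000 + 1.860000)/2 = 1.535000
  f(c_1) = f(1.535000) = 0.285101
  f(a) × f(c) < 0, new interval: [1.210000, 1.535000]
Iteration 2:
  c_2 = (1.210000 + 1.535000)/2 = 1.372500
  f(c_2) = f(1.372500) = 0.061445
  f(a) × f(c) < 0, new interval: [1.210000, 1.372500]

After 2 iteration(s), the approximation is c_2 = 1.372500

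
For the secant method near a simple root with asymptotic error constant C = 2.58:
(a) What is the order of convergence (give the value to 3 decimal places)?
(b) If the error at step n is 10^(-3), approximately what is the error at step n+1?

(a) Secant method has superlinear convergence with order φ = (1+√5)/2 ≈ 1.618.
    This means |e_{n+1}| ≈ C|e_n|^1.618.

(b) With |e_n| = 10^(-3) and C = 2.58:
    |e_{n+1}| ≈ 2.58 × (10^(-3))^1.618 = 2.58 × 10^(-4.85)

(a) ≈ 1.618 (golden ratio); (b) |e_{n+1}| ≈ 3.610e-05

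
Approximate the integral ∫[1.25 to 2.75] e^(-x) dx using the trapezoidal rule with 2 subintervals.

f(x) = e^(-x)
a = 1.25, b = 2.75, n = 2
h = (b - a)/n = 0.750000

Trapezoidal rule: (h/2)[f(x₀) + 2f(x₁) + 2f(x₂) + ... + f(xₙ)]

x_0 = 1.2500, f(x_0) = 0.286505, coefficient = 1
x_1 = 2.0000, f(x_1) = 0.135335, coefficient = 2
x_2 = 2.7500, f(x_2) = 0.063928, coefficient = 1

I ≈ (0.750000/2) × 0.621103 = 0.232914
Exact value: 0.222577
Error: 0.010337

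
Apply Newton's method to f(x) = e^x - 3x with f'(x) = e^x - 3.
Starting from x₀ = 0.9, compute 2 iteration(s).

f(x) = e^x - 3x
f'(x) = e^x - 3
x₀ = 0.9

Newton-Raphson formula: x_{n+1} = x_n - f(x_n)/f'(x_n)

Iteration 1:
  f(0.900000) = -0.240397
  f'(0.900000) = -0.540397
  x_1 = 0.900000 - (-0.240397)/(-0.540397) = 0.455148
Iteration 2:
  f(0.455148) = 0.210963
  f'(0.455148) = -1.423594
  x_2 = 0.455148 - 0.210963/(-1.423594) = 0.603338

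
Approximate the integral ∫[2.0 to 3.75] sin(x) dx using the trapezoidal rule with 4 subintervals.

f(x) = sin(x)
a = 2.0, b = 3.75, n = 4
h = (b - a)/n = 0.437500

Trapezoidal rule: (h/2)[f(x₀) + 2f(x₁) + 2f(x₂) + ... + f(xₙ)]

x_0 = 2.0000, f(x_0) = 0.909297, coefficient = 1
x_1 = 2.4375, f(x_1) = 0.647343, coefficient = 2
x_2 = 2.8750, f(x_2) = 0.263446, coefficient = 2
x_3 = 3.3125, f(x_3) = -0.170077, coefficient = 2
x_4 = 3.7500, f(x_4) = -0.571561, coefficient = 1

I ≈ (0.437500/2) × 1.819160 = 0.397941
Exact value: 0.404413
Error: 0.006471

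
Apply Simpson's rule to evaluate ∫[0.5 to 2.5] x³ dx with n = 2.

f(x) = x³
a = 0.5, b = 2.5, n = 2
h = (b - a)/n = 1.000000

Simpson's rule: (h/3)[f(x₀) + 4f(x₁) + 2f(x₂) + ... + f(xₙ)]

x_0 = 0.5000, f(x_0) = 0.125000, coefficient = 1
x_1 = 1.5000, f(x_1) = 3.375000, coefficient = 4
x_2 = 2.5000, f(x_2) = 15.625000, coefficient = 1

I ≈ (1.000000/3) × 29.250000 = 9.750000
Exact value: 9.750000
Error: 0.000000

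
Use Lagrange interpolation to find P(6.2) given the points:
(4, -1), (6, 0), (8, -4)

Lagrange interpolation formula:
P(x) = Σ yᵢ × Lᵢ(x)
where Lᵢ(x) = Π_{j≠i} (x - xⱼ)/(xᵢ - xⱼ)

L_0(6.2) = (6.2 - 6)/(4 - 6) × (6.2 - 8)/(4 - 8) = -0.045000
L_1(6.2) = (6.2 - 4)/(6 - 4) × (6.2 - 8)/(6 - 8) = 0.990000
L_2(6.2) = (6.2 - 4)/(8 - 4) × (6.2 - 6)/(8 - 6) = 0.055000

P(6.2) = (-1)×L_0(6.2) + 0×L_1(6.2) + (-4)×L_2(6.2)
P(6.2) = -0.175000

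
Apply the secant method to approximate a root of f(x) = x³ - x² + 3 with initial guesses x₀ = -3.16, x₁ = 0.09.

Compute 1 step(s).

f(x) = x³ - x² + 3
x₀ = -3.16, x₁ = 0.09

Secant formula: x_{n+1} = x_n - f(x_n)(x_n - x_{n-1})/(f(x_n) - f(x_{n-1}))

Iteration 1:
  f(-3.160000) = -38.540096
  f(0.090000) = 2.992629
  x_2 = 0.090000 - 2.992629×(0.090000 - (-3.160000))/(2.992629 - (-38.540096))
       = -0.144178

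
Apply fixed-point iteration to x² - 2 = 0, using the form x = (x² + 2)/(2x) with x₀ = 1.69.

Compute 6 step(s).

Equation: x² - 2 = 0
Fixed-point form: x = (x² + 2)/(2x)
x₀ = 1.69

x_1 = g(1.690000) = 1.436716
x_2 = g(1.436716) = 1.414390
x_3 = g(1.414390) = 1.414214
x_4 = g(1.414214) = 1.414214
x_5 = g(1.414214) = 1.414214
x_6 = g(1.414214) = 1.414214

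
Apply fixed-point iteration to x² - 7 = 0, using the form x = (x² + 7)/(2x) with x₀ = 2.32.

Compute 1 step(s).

Equation: x² - 7 = 0
Fixed-point form: x = (x² + 7)/(2x)
x₀ = 2.32

x_1 = g(2.320000) = 2.668621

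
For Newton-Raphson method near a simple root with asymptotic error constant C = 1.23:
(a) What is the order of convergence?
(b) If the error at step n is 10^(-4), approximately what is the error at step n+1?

(a) Newton-Raphson has quadratic (order 2) convergence near simple roots.
    This means |e_{n+1}| ≈ C|e_n|².

(b) With |e_n| = 10^(-4) and C = 1.23:
    |e_{n+1}| ≈ 1.23 × (10^(-4))² = 1.23 × 10^(-8)

(a) 2 (quadratic); (b) |e_{n+1}| ≈ 1.230e-08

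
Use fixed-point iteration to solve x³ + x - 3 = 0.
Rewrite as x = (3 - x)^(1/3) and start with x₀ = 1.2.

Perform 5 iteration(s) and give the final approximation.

Equation: x³ + x - 3 = 0
Fixed-point form: x = (3 - x)^(1/3)
x₀ = 1.2

x_1 = g(1.200000) = 1.216440
x_2 = g(1.216440) = 1.212726
x_3 = g(1.212726) = 1.213567
x_4 = g(1.213567) = 1.213377
x_5 = g(1.213377) = 1.213420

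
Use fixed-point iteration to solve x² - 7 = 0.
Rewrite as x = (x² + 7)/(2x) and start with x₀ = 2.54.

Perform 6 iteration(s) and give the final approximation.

Equation: x² - 7 = 0
Fixed-point form: x = (x² + 7)/(2x)
x₀ = 2.54

x_1 = g(2.540000) = 2.647953
x_2 = g(2.647953) = 2.645752
x_3 = g(2.645752) = 2.645751
x_4 = g(2.645751) = 2.645751
x_5 = g(2.645751) = 2.645751
x_6 = g(2.645751) = 2.645751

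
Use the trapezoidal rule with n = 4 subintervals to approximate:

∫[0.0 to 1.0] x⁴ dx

f(x) = x⁴
a = 0.0, b = 1.0, n = 4
h = (b - a)/n = 0.250000

Trapezoidal rule: (h/2)[f(x₀) + 2f(x₁) + 2f(x₂) + ... + f(xₙ)]

x_0 = 0.0000, f(x_0) = 0.000000, coefficient = 1
x_1 = 0.2500, f(x_1) = 0.003906, coefficient = 2
x_2 = 0.5000, f(x_2) = 0.062500, coefficient = 2
x_3 = 0.7500, f(x_3) = 0.316406, coefficient = 2
x_4 = 1.0000, f(x_4) = 1.000000, coefficient = 1

I ≈ (0.250000/2) × 1.765625 = 0.220703
Exact value: 0.200000
Error: 0.020703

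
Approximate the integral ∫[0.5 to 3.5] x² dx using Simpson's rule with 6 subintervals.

f(x) = x²
a = 0.5, b = 3.5, n = 6
h = (b - a)/n = 0.500000

Simpson's rule: (h/3)[f(x₀) + 4f(x₁) + 2f(x₂) + ... + f(xₙ)]

x_0 = 0.5000, f(x_0) = 0.250000, coefficient = 1
x_1 = 1.0000, f(x_1) = 1.000000, coefficient = 4
x_2 = 1.5000, f(x_2) = 2.250000, coefficient = 2
x_3 = 2.0000, f(x_3) = 4.000000, coefficient = 4
x_4 = 2.5000, f(x_4) = 6.250000, coefficient = 2
x_5 = 3.0000, f(x_5) = 9.000000, coefficient = 4
x_6 = 3.5000, f(x_6) = 12.250000, coefficient = 1

I ≈ (0.500000/3) × 85.500000 = 14.250000
Exact value: 14.250000
Error: 0.000000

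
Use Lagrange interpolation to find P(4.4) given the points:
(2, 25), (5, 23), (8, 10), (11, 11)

Lagrange interpolation formula:
P(x) = Σ yᵢ × Lᵢ(x)
where Lᵢ(x) = Π_{j≠i} (x - xⱼ)/(xᵢ - xⱼ)

L_0(4.4) = (4.4 - 5)/(2 - 5) × (4.4 - 8)/(2 - 8) × (4.4 - 11)/(2 - 11) = 0.088000
L_1(4.4) = (4.4 - 2)/(5 - 2) × (4.4 - 8)/(5 - 8) × (4.4 - 11)/(5 - 11) = 1.056000
L_2(4.4) = (4.4 - 2)/(8 - 2) × (4.4 - 5)/(8 - 5) × (4.4 - 11)/(8 - 11) = -0.176000
L_3(4.4) = (4.4 - 2)/(11 - 2) × (4.4 - 5)/(11 - 5) × (4.4 - 8)/(11 - 8) = 0.032000

P(4.4) = 25×L_0(4.4) + 23×L_1(4.4) + 10×L_2(4.4) + 11×L_3(4.4)
P(4.4) = 25.080000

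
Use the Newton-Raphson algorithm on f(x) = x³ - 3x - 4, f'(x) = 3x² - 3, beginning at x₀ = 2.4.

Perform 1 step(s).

f(x) = x³ - 3x - 4
f'(x) = 3x² - 3
x₀ = 2.4

Newton-Raphson formula: x_{n+1} = x_n - f(x_n)/f'(x_n)

Iteration 1:
  f(2.400000) = 2.624000
  f'(2.400000) = 14.280000
  x_1 = 2.400000 - 2.624000/14.280000 = 2.216246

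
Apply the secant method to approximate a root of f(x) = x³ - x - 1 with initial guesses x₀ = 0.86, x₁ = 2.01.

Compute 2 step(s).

f(x) = x³ - x - 1
x₀ = 0.86, x₁ = 2.01

Secant formula: x_{n+1} = x_n - f(x_n)(x_n - x_{n-1})/(f(x_n) - f(x_{n-1}))

Iteration 1:
  f(0.860000) = -1.223944
  f(2.010000) = 5.110601
  x_2 = 2.010000 - 5.110601×(2.010000 - 0.860000)/(5.110601 - (-1.223944))
       = 1.082200
Iteration 2:
  f(2.010000) = 5.110601
  f(1.082200) = -0.814774
  x_3 = 1.082200 - (-0.814774)×(1.082200 - 2.010000)/(-0.814774 - 5.110601)
       = 1.209778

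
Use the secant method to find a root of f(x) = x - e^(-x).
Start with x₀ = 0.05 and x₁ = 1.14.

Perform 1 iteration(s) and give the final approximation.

f(x) = x - e^(-x)
x₀ = 0.05, x₁ = 1.14

Secant formula: x_{n+1} = x_n - f(x_n)(x_n - x_{n-1})/(f(x_n) - f(x_{n-1}))

Iteration 1:
  f(0.050000) = -0.901229
  f(1.140000) = 0.820181
  x_2 = 1.140000 - 0.820181×(1.140000 - 0.050000)/(0.820181 - (-0.901229))
       = 0.620660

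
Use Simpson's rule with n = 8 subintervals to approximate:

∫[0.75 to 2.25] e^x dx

f(x) = e^x
a = 0.75, b = 2.25, n = 8
h = (b - a)/n = 0.187500

Simpson's rule: (h/3)[f(x₀) + 4f(x₁) + 2f(x₂) + ... + f(xₙ)]

x_0 = 0.7500, f(x_0) = 2.117000, coefficient = 1
x_1 = 0.9375, f(x_1) = 2.553589, coefficient = 4
x_2 = 1.1250, f(x_2) = 3.080217, coefficient = 2
x_3 = 1.3125, f(x_3) = 3.715451, coefficient = 4
x_4 = 1.5000, f(x_4) = 4.481689, coefficient = 2
x_5 = 1.6875, f(x_5) = 5.405949, coefficient = 4
x_6 = 1.8750, f(x_6) = 6.520819, coefficient = 2
x_7 = 2.0625, f(x_7) = 7.865609, coefficient = 4
x_8 = 2.2500, f(x_8) = 9.487736, coefficient = 1

I ≈ (0.187500/3) × 117.932580 = 7.370786
Exact value: 7.370736
Error: 0.000050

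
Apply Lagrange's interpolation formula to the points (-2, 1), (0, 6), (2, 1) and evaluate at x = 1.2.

Lagrange interpolation formula:
P(x) = Σ yᵢ × Lᵢ(x)
where Lᵢ(x) = Π_{j≠i} (x - xⱼ)/(xᵢ - xⱼ)

L_0(1.2) = (1.2 - 0)/(-2 - 0) × (1.2 - 2)/(-2 - 2) = -0.120000
L_1(1.2) = (1.2 - (-2))/(0 - (-2)) × (1.2 - 2)/(0 - 2) = 0.640000
L_2(1.2) = (1.2 - (-2))/(2 - (-2)) × (1.2 - 0)/(2 - 0) = 0.480000

P(1.2) = 1×L_0(1.2) + 6×L_1(1.2) + 1×L_2(1.2)
P(1.2) = 4.200000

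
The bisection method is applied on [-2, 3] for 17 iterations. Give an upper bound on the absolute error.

Bisection error bound: |error| ≤ (b-a)/2^n
|error| ≤ (3 - (-2))/2^17 = 5/2^17
|error| ≤ 0.0000381470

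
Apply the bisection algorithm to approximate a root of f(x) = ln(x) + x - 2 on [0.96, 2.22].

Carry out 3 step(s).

f(x) = ln(x) + x - 2
Initial interval: [0.96, 2.22]

Iteration 1:
  c_1 = (0.960000 + 2.220000)/2 = 1.590000
  f(c_1) = f(1.590000) = 0.053734
  f(a) × f(c) < 0, new interval: [0.960000, 1.590000]
Iteration 2:
  c_2 = (0.960000 + 1.590000)/2 = 1.275000
  f(c_2) = f(1.275000) = -0.482054
  f(a) × f(c) ≥ 0, new interval: [1.275000, 1.590000]
Iteration 3:
  c_3 = (1.275000 + 1.590000)/2 = 1.432500
  f(c_3) = f(1.432500) = -0.208079
  f(a) × f(c) ≥ 0, new interval: [1.432500, 1.590000]

After 3 iteration(s), the approximation is c_3 = 1.432500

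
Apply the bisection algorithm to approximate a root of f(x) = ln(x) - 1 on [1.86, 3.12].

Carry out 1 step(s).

f(x) = ln(x) - 1
Initial interval: [1.86, 3.12]

Iteration 1:
  c_1 = (1.860000 + 3.120000)/2 = 2.490000
  f(c_1) = f(2.490000) = -0.087717
  f(a) × f(c) ≥ 0, new interval: [2.490000, 3.120000]

After 1 iteration(s), the approximation is c_1 = 2.490000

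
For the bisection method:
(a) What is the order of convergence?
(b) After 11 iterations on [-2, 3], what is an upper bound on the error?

(a) Bisection has linear (order 1) convergence; the error is halved each step.

(b) Error bound = (b-a)/2^n = (3 - (-2))/2^{11}
    = 5/2^{11}

(a) 1 (linear); (b) error ≤ 2.44e-03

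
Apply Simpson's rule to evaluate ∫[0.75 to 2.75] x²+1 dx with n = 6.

f(x) = x²+1
a = 0.75, b = 2.75, n = 6
h = (b - a)/n = 0.333333

Simpson's rule: (h/3)[f(x₀) + 4f(x₁) + 2f(x₂) + ... + f(xₙ)]

x_0 = 0.7500, f(x_0) = 1.562500, coefficient = 1
x_1 = 1.0833, f(x_1) = 2.173611, coefficient = 4
x_2 = 1.4167, f(x_2) = 3.006944, coefficient = 2
x_3 = 1.7500, f(x_3) = 4.062500, coefficient = 4
x_4 = 2.0833, f(x_4) = 5.340278, coefficient = 2
x_5 = 2.4167, f(x_5) = 6.840278, coefficient = 4
x_6 = 2.7500, f(x_6) = 8.562500, coefficient = 1

I ≈ (0.333333/3) × 79.125000 = 8.791667
Exact value: 8.791667
Error: 0.000000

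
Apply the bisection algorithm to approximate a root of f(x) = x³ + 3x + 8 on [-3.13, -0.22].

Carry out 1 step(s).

f(x) = x³ + 3x + 8
Initial interval: [-3.13, -0.22]

Iteration 1:
  c_1 = (-3.130000 + (-0.220000))/2 = -1.675000
  f(c_1) = f(-1.675000) = -1.724422
  f(a) × f(c) ≥ 0, new interval: [-1.675000, -0.220000]

After 1 iteration(s), the approximation is c_1 = -1.675000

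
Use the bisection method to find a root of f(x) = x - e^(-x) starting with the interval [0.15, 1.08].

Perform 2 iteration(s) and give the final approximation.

f(x) = x - e^(-x)
Initial interval: [0.15, 1.08]

Iteration 1:
  c_1 = (0.150000 + 1.080000)/2 = 0.615000
  f(c_1) = f(0.615000) = 0.074359
  f(a) × f(c) < 0, new interval: [0.150000, 0.615000]
Iteration 2:
  c_2 = (0.150000 + 0.615000)/2 = 0.382500
  f(c_2) = f(0.382500) = -0.299654
  f(a) × f(c) ≥ 0, new interval: [0.382500, 0.615000]

After 2 iteration(s), the approximation is c_2 = 0.382500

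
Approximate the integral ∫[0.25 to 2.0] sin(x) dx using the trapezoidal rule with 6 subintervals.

f(x) = sin(x)
a = 0.25, b = 2.0, n = 6
h = (b - a)/n = 0.291667

Trapezoidal rule: (h/2)[f(x₀) + 2f(x₁) + 2f(x₂) + ... + f(xₙ)]

x_0 = 0.2500, f(x_0) = 0.247404, coefficient = 1
x_1 = 0.5417, f(x_1) = 0.515565, coefficient = 2
x_2 = 0.8333, f(x_2) = 0.740177, coefficient = 2
x_3 = 1.1250, f(x_3) = 0.902268, coefficient = 2
x_4 = 1.4167, f(x_4) = 0.988146, coefficient = 2
x_5 = 1.7083, f(x_5) = 0.990557, coefficient = 2
x_6 = 2.0000, f(x_6) = 0.909297, coefficient = 1

I ≈ (0.291667/2) × 9.430124 = 1.375226
Exact value: 1.385059
Error: 0.009833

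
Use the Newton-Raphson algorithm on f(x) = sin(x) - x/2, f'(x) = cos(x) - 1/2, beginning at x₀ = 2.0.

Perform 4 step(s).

f(x) = sin(x) - x/2
f'(x) = cos(x) - 1/2
x₀ = 2.0

Newton-Raphson formula: x_{n+1} = x_n - f(x_n)/f'(x_n)

Iteration 1:
  f(2.000000) = -0.090703
  f'(2.000000) = -0.916147
  x_1 = 2.000000 - (-0.090703)/(-0.916147) = 1.900996
Iteration 2:
  f(1.900996) = -0.004520
  f'(1.900996) = -0.824232
  x_2 = 1.900996 - (-0.004520)/(-0.824232) = 1.895512
Iteration 3:
  f(1.895512) = -0.000014
  f'(1.895512) = -0.819039
  x_3 = 1.895512 - (-0.000014)/(-0.819039) = 1.895494
Iteration 4:
  f(1.895494) = 0.000000
  f'(1.895494) = -0.819023
  x_4 = 1.895494 - 0.000000/(-0.819023) = 1.895494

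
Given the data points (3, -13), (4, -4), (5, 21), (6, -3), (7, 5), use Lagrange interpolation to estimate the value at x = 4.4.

Lagrange interpolation formula:
P(x) = Σ yᵢ × Lᵢ(x)
where Lᵢ(x) = Π_{j≠i} (x - xⱼ)/(xᵢ - xⱼ)

L_0(4.4) = (4.4 - 4)/(3 - 4) × (4.4 - 5)/(3 - 5) × (4.4 - 6)/(3 - 6) × (4.4 - 7)/(3 - 7) = -0.041600
L_1(4.4) = (4.4 - 3)/(4 - 3) × (4.4 - 5)/(4 - 5) × (4.4 - 6)/(4 - 6) × (4.4 - 7)/(4 - 7) = 0.582400
L_2(4.4) = (4.4 - 3)/(5 - 3) × (4.4 - 4)/(5 - 4) × (4.4 - 6)/(5 - 6) × (4.4 - 7)/(5 - 7) = 0.582400
L_3(4.4) = (4.4 - 3)/(6 - 3) × (4.4 - 4)/(6 - 4) × (4.4 - 5)/(6 - 5) × (4.4 - 7)/(6 - 7) = -0.145600
L_4(4.4) = (4.4 - 3)/(7 - 3) × (4.4 - 4)/(7 - 4) × (4.4 - 5)/(7 - 5) × (4.4 - 6)/(7 - 6) = 0.022400

P(4.4) = (-13)×L_0(4.4) + (-4)×L_1(4.4) + 21×L_2(4.4) + (-3)×L_3(4.4) + 5×L_4(4.4)
P(4.4) = 10.990400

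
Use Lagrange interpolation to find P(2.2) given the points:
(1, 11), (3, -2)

Lagrange interpolation formula:
P(x) = Σ yᵢ × Lᵢ(x)
where Lᵢ(x) = Π_{j≠i} (x - xⱼ)/(xᵢ - xⱼ)

L_0(2.2) = (2.2 - 3)/(1 - 3) = 0.400000
L_1(2.2) = (2.2 - 1)/(3 - 1) = 0.600000

P(2.2) = 11×L_0(2.2) + (-2)×L_1(2.2)
P(2.2) = 3.200000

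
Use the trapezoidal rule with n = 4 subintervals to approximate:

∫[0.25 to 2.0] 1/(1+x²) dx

f(x) = 1/(1+x²)
a = 0.25, b = 2.0, n = 4
h = (b - a)/n = 0.437500

Trapezoidal rule: (h/2)[f(x₀) + 2f(x₁) + 2f(x₂) + ... + f(xₙ)]

x_0 = 0.2500, f(x_0) = 0.941176, coefficient = 1
x_1 = 0.6875, f(x_1) = 0.679045, coefficient = 2
x_2 = 1.1250, f(x_2) = 0.441379, coefficient = 2
x_3 = 1.5625, f(x_3) = 0.290579, coefficient = 2
x_4 = 2.0000, f(x_4) = 0.200000, coefficient = 1

I ≈ (0.437500/2) × 3.963183 = 0.866946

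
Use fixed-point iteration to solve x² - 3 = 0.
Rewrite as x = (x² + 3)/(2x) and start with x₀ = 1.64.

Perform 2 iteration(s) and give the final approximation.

Equation: x² - 3 = 0
Fixed-point form: x = (x² + 3)/(2x)
x₀ = 1.64

x_1 = g(1.640000) = 1.734634
x_2 = g(1.734634) = 1.732053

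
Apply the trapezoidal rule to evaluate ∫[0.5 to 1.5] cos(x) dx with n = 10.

f(x) = cos(x)
a = 0.5, b = 1.5, n = 10
h = (b - a)/n = 0.100000

Trapezoidal rule: (h/2)[f(x₀) + 2f(x₁) + 2f(x₂) + ... + f(xₙ)]

x_0 = 0.5000, f(x_0) = 0.877583, coefficient = 1
x_1 = 0.6000, f(x_1) = 0.825336, coefficient = 2
x_2 = 0.7000, f(x_2) = 0.764842, coefficient = 2
x_3 = 0.8000, f(x_3) = 0.696707, coefficient = 2
x_4 = 0.9000, f(x_4) = 0.621610, coefficient = 2
x_5 = 1.0000, f(x_5) = 0.540302, coefficient = 2
x_6 = 1.1000, f(x_6) = 0.453596, coefficient = 2
x_7 = 1.2000, f(x_7) = 0.362358, coefficient = 2
x_8 = 1.3000, f(x_8) = 0.267499, coefficient = 2
x_9 = 1.4000, f(x_9) = 0.169967, coefficient = 2
x_10 = 1.5000, f(x_10) = 0.070737, coefficient = 1

I ≈ (0.100000/2) × 10.352753 = 0.517638
Exact value: 0.518069
Error: 0.000432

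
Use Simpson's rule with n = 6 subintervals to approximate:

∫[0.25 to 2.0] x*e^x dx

f(x) = x*e^x
a = 0.25, b = 2.0, n = 6
h = (b - a)/n = 0.291667

Simpson's rule: (h/3)[f(x₀) + 4f(x₁) + 2f(x₂) + ... + f(xₙ)]

x_0 = 0.2500, f(x_0) = 0.321006, coefficient = 1
x_1 = 0.5417, f(x_1) = 0.931054, coefficient = 4
x_2 = 0.8333, f(x_2) = 1.917480, coefficient = 2
x_3 = 1.1250, f(x_3) = 3.465244, coefficient = 4
x_4 = 1.4167, f(x_4) = 5.841417, coefficient = 2
x_5 = 1.7083, f(x_5) = 9.429580, coefficient = 4
x_6 = 2.0000, f(x_6) = 14.778112, coefficient = 1

I ≈ (0.291667/3) × 85.920425 = 8.353375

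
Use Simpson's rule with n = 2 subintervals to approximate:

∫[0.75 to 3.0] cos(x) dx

f(x) = cos(x)
a = 0.75, b = 3.0, n = 2
h = (b - a)/n = 1.125000

Simpson's rule: (h/3)[f(x₀) + 4f(x₁) + 2f(x₂) + ... + f(xₙ)]

x_0 = 0.7500, f(x_0) = 0.731689, coefficient = 1
x_1 = 1.8750, f(x_1) = -0.299534, coefficient = 4
x_2 = 3.0000, f(x_2) = -0.989992, coefficient = 1

I ≈ (1.125000/3) × -1.456438 = -0.546164
Exact value: -0.540519
Error: 0.005645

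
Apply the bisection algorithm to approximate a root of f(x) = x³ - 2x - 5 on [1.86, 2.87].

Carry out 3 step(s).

f(x) = x³ - 2x - 5
Initial interval: [1.86, 2.87]

Iteration 1:
  c_1 = (1.860000 + 2.870000)/2 = 2.365000
  f(c_1) = f(2.365000) = 3.497977
  f(a) × f(c) < 0, new interval: [1.860000, 2.365000]
Iteration 2:
  c_2 = (1.860000 + 2.365000)/2 = 2.112500
  f(c_2) = f(2.112500) = 0.202361
  f(a) × f(c) < 0, new interval: [1.860000, 2.112500]
Iteration 3:
  c_3 = (1.860000 + 2.112500)/2 = 1.986250
  f(c_3) = f(1.986250) = -1.136368
  f(a) × f(c) ≥ 0, new interval: [1.986250, 2.112500]

After 3 iteration(s), the approximation is c_3 = 1.986250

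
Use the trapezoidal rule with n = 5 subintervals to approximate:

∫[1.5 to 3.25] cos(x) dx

f(x) = cos(x)
a = 1.5, b = 3.25, n = 5
h = (b - a)/n = 0.350000

Trapezoidal rule: (h/2)[f(x₀) + 2f(x₁) + 2f(x₂) + ... + f(xₙ)]

x_0 = 1.5000, f(x_0) = 0.070737, coefficient = 1
x_1 = 1.8500, f(x_1) = -0.275590, coefficient = 2
x_2 = 2.2000, f(x_2) = -0.588501, coefficient = 2
x_3 = 2.5500, f(x_3) = -0.830054, coefficient = 2
x_4 = 2.9000, f(x_4) = -0.970958, coefficient = 2
x_5 = 3.2500, f(x_5) = -0.994130, coefficient = 1

I ≈ (0.350000/2) × -6.253599 = -1.094380
Exact value: -1.105690
Error: 0.011310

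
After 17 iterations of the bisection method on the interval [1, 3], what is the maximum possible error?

Bisection error bound: |error| ≤ (b-a)/2^n
|error| ≤ (3 - 1)/2^17 = 2/2^17
|error| ≤ 0.0000152588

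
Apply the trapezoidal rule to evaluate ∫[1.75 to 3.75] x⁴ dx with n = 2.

f(x) = x⁴
a = 1.75, b = 3.75, n = 2
h = (b - a)/n = 1.000000

Trapezoidal rule: (h/2)[f(x₀) + 2f(x₁) + 2f(x₂) + ... + f(xₙ)]

x_0 = 1.7500, f(x_0) = 9.378906, coefficient = 1
x_1 = 2.7500, f(x_1) = 57.191406, coefficient = 2
x_2 = 3.7500, f(x_2) = 197.753906, coefficient = 1

I ≈ (1.000000/2) × 321.515625 = 160.757812
Exact value: 145.032813
Error: 15.725000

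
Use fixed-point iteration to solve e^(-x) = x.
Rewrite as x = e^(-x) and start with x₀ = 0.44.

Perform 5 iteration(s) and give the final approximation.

Equation: e^(-x) = x
Fixed-point form: x = e^(-x)
x₀ = 0.44

x_1 = g(0.440000) = 0.644036
x_2 = g(0.644036) = 0.525168
x_3 = g(0.525168) = 0.591456
x_4 = g(0.591456) = 0.553521
x_5 = g(0.553521) = 0.574922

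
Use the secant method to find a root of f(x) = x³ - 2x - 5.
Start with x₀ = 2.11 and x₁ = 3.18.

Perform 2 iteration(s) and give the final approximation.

f(x) = x³ - 2x - 5
x₀ = 2.11, x₁ = 3.18

Secant formula: x_{n+1} = x_n - f(x_n)(x_n - x_{n-1})/(f(x_n) - f(x_{n-1}))

Iteration 1:
  f(2.110000) = 0.173931
  f(3.180000) = 20.797432
  x_2 = 3.180000 - 20.797432×(3.180000 - 2.110000)/(20.797432 - 0.173931)
       = 2.100976
Iteration 2:
  f(3.180000) = 20.797432
  f(2.100976) = 0.071967
  x_3 = 2.100976 - 0.071967×(2.100976 - 3.180000)/(0.071967 - 20.797432)
       = 2.097229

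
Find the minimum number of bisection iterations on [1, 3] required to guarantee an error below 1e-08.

We need (b-a)/2^n ≤ 1e-08
(3 - 1)/2^n ≤ 1e-08
2/2^n ≤ 1e-08
2^n ≥ 200000000
n ≥ log₂(200000000) = 27.58
n ≥ 28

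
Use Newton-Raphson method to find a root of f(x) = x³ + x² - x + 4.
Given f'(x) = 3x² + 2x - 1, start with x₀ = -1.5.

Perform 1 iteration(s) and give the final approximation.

f(x) = x³ + x² - x + 4
f'(x) = 3x² + 2x - 1
x₀ = -1.5

Newton-Raphson formula: x_{n+1} = x_n - f(x_n)/f'(x_n)

Iteration 1:
  f(-1.500000) = 4.375000
  f'(-1.500000) = 2.750000
  x_1 = -1.500000 - 4.375000/2.750000 = -3.090909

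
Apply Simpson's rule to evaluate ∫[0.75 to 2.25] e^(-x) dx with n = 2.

f(x) = e^(-x)
a = 0.75, b = 2.25, n = 2
h = (b - a)/n = 0.750000

Simpson's rule: (h/3)[f(x₀) + 4f(x₁) + 2f(x₂) + ... + f(xₙ)]

x_0 = 0.7500, f(x_0) = 0.472367, coefficient = 1
x_1 = 1.5000, f(x_1) = 0.223130, coefficient = 4
x_2 = 2.2500, f(x_2) = 0.105399, coefficient = 1

I ≈ (0.750000/3) × 1.470286 = 0.367572
Exact value: 0.366967
Error: 0.000604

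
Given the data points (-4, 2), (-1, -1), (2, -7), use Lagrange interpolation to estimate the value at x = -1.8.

Lagrange interpolation formula:
P(x) = Σ yᵢ × Lᵢ(x)
where Lᵢ(x) = Π_{j≠i} (x - xⱼ)/(xᵢ - xⱼ)

L_0(-1.8) = (-1.8 - (-1))/(-4 - (-1)) × (-1.8 - 2)/(-4 - 2) = 0.168889
L_1(-1.8) = (-1.8 - (-4))/(-1 - (-4)) × (-1.8 - 2)/(-1 - 2) = 0.928889
L_2(-1.8) = (-1.8 - (-4))/(2 - (-4)) × (-1.8 - (-1))/(2 - (-1)) = -0.097778

P(-1.8) = 2×L_0(-1.8) + (-1)×L_1(-1.8) + (-7)×L_2(-1.8)
P(-1.8) = 0.093333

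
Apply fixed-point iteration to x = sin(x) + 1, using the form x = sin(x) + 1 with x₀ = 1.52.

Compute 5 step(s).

Equation: x = sin(x) + 1
Fixed-point form: x = sin(x) + 1
x₀ = 1.52

x_1 = g(1.520000) = 1.998710
x_2 = g(1.998710) = 1.909833
x_3 = g(1.909833) = 1.943075
x_4 = g(1.943075) = 1.931501
x_5 = g(1.931501) = 1.935648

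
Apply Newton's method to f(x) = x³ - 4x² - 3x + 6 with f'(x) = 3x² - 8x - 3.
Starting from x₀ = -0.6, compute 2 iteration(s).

f(x) = x³ - 4x² - 3x + 6
f'(x) = 3x² - 8x - 3
x₀ = -0.6

Newton-Raphson formula: x_{n+1} = x_n - f(x_n)/f'(x_n)

Iteration 1:
  f(-0.600000) = 6.144000
  f'(-0.600000) = 2.880000
  x_1 = -0.600000 - 6.144000/2.880000 = -2.733333
Iteration 2:
  f(-2.733333) = -36.105481
  f'(-2.733333) = 41.280000
  x_2 = -2.733333 - (-36.105481)/41.280000 = -1.858685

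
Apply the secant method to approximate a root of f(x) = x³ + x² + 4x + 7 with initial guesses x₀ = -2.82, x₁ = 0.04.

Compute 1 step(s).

f(x) = x³ + x² + 4x + 7
x₀ = -2.82, x₁ = 0.04

Secant formula: x_{n+1} = x_n - f(x_n)(x_n - x_{n-1})/(f(x_n) - f(x_{n-1}))

Iteration 1:
  f(-2.820000) = -18.753368
  f(0.040000) = 7.161664
  x_2 = 0.040000 - 7.161664×(0.040000 - (-2.820000))/(7.161664 - (-18.753368))
       = -0.750366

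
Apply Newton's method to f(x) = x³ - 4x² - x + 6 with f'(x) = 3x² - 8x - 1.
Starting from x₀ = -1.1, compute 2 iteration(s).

f(x) = x³ - 4x² - x + 6
f'(x) = 3x² - 8x - 1
x₀ = -1.1

Newton-Raphson formula: x_{n+1} = x_n - f(x_n)/f'(x_n)

Iteration 1:
  f(-1.100000) = 0.929000
  f'(-1.100000) = 11.430000
  x_1 = -1.100000 - 0.929000/11.430000 = -1.181277
Iteration 2:
  f(-1.181277) = -0.048761
  f'(-1.181277) = 12.636467
  x_2 = -1.181277 - (-0.048761)/12.636467 = -1.177419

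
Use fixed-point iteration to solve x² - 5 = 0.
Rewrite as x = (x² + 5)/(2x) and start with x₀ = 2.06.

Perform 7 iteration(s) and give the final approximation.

Equation: x² - 5 = 0
Fixed-point form: x = (x² + 5)/(2x)
x₀ = 2.06

x_1 = g(2.060000) = 2.243592
x_2 = g(2.243592) = 2.236081
x_3 = g(2.236081) = 2.236068
x_4 = g(2.236068) = 2.236068
x_5 = g(2.236068) = 2.236068
x_6 = g(2.236068) = 2.236068
x_7 = g(2.236068) = 2.236068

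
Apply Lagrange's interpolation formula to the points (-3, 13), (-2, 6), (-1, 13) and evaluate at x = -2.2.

Lagrange interpolation formula:
P(x) = Σ yᵢ × Lᵢ(x)
where Lᵢ(x) = Π_{j≠i} (x - xⱼ)/(xᵢ - xⱼ)

L_0(-2.2) = (-2.2 - (-2))/(-3 - (-2)) × (-2.2 - (-1))/(-3 - (-1)) = 0.120000
L_1(-2.2) = (-2.2 - (-3))/(-2 - (-3)) × (-2.2 - (-1))/(-2 - (-1)) = 0.960000
L_2(-2.2) = (-2.2 - (-3))/(-1 - (-3)) × (-2.2 - (-2))/(-1 - (-2)) = -0.080000

P(-2.2) = 13×L_0(-2.2) + 6×L_1(-2.2) + 13×L_2(-2.2)
P(-2.2) = 6.280000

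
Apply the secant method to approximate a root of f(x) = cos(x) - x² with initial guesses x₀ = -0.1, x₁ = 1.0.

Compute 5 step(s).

f(x) = cos(x) - x²
x₀ = -0.1, x₁ = 1.0

Secant formula: x_{n+1} = x_n - f(x_n)(x_n - x_{n-1})/(f(x_n) - f(x_{n-1}))

Iteration 1:
  f(-0.100000) = 0.985004
  f(1.000000) = -0.459698
  x_2 = 1.000000 - (-0.459698)×(1.000000 - (-0.100000))/(-0.459698 - 0.985004)
       = 0.649985
Iteration 2:
  f(1.000000) = -0.459698
  f(0.649985) = 0.373613
  x_3 = 0.649985 - 0.373613×(0.649985 - 1.000000)/(0.373613 - (-0.459698))
       = 0.806913
Iteration 3:
  f(0.649985) = 0.373613
  f(0.806913) = 0.040622
  x_4 = 0.806913 - 0.040622×(0.806913 - 0.649985)/(0.040622 - 0.373613)
       = 0.826057
Iteration 4:
  f(0.806913) = 0.040622
  f(0.826057) = -0.004590
  x_5 = 0.826057 - (-0.004590)×(0.826057 - 0.806913)/(-0.004590 - 0.040622)
       = 0.824113
Iteration 5:
  f(0.826057) = -0.004590
  f(0.824113) = 0.000045
  x_6 = 0.824113 - 0.000045×(0.824113 - 0.826057)/(0.000045 - (-0.004590))
       = 0.824132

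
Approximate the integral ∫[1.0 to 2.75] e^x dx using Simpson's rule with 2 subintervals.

f(x) = e^x
a = 1.0, b = 2.75, n = 2
h = (b - a)/n = 0.875000

Simpson's rule: (h/3)[f(x₀) + 4f(x₁) + 2f(x₂) + ... + f(xₙ)]

x_0 = 1.0000, f(x_0) = 2.718282, coefficient = 1
x_1 = 1.8750, f(x_1) = 6.520819, coefficient = 4
x_2 = 2.7500, f(x_2) = 15.642632, coefficient = 1

I ≈ (0.875000/3) × 44.444190 = 12.962889
Exact value: 12.924350
Error: 0.038539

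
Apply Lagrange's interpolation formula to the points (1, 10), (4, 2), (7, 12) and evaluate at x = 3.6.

Lagrange interpolation formula:
P(x) = Σ yᵢ × Lᵢ(x)
where Lᵢ(x) = Π_{j≠i} (x - xⱼ)/(xᵢ - xⱼ)

L_0(3.6) = (3.6 - 4)/(1 - 4) × (3.6 - 7)/(1 - 7) = 0.075556
L_1(3.6) = (3.6 - 1)/(4 - 1) × (3.6 - 7)/(4 - 7) = 0.982222
L_2(3.6) = (3.6 - 1)/(7 - 1) × (3.6 - 4)/(7 - 4) = -0.057778

P(3.6) = 10×L_0(3.6) + 2×L_1(3.6) + 12×L_2(3.6)
P(3.6) = 2.026667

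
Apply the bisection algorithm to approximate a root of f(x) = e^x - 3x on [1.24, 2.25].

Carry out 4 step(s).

f(x) = e^x - 3x
Initial interval: [1.24, 2.25]

Iteration 1:
  c_1 = (1.240000 + 2.250000)/2 = 1.745000
  f(c_1) = f(1.745000) = 0.490901
  f(a) × f(c) < 0, new interval: [1.240000, 1.745000]
Iteration 2:
  c_2 = (1.240000 + 1.745000)/2 = 1.492500
  f(c_2) = f(1.492500) = -0.029298
  f(a) × f(c) ≥ 0, new interval: [1.492500, 1.745000]
Iteration 3:
  c_3 = (1.492500 + 1.745000)/2 = 1.618750
  f(c_3) = f(1.618750) = 0.190528
  f(a) × f(c) < 0, new interval: [1.492500, 1.618750]
Iteration 4:
  c_4 = (1.492500 + 1.618750)/2 = 1.555625
  f(c_4) = f(1.555625) = 0.071172
  f(a) × f(c) < 0, new interval: [1.492500, 1.555625]

After 4 iteration(s), the approximation is c_4 = 1.555625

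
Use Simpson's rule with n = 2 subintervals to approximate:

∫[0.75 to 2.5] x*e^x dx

f(x) = x*e^x
a = 0.75, b = 2.5, n = 2
h = (b - a)/n = 0.875000

Simpson's rule: (h/3)[f(x₀) + 4f(x₁) + 2f(x₂) + ... + f(xₙ)]

x_0 = 0.7500, f(x_0) = 1.587750, coefficient = 1
x_1 = 1.6250, f(x_1) = 8.252431, coefficient = 4
x_2 = 2.5000, f(x_2) = 30.456235, coefficient = 1

I ≈ (0.875000/3) × 65.053709 = 18.973998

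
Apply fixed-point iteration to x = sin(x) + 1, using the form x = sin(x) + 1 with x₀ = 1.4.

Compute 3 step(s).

Equation: x = sin(x) + 1
Fixed-point form: x = sin(x) + 1
x₀ = 1.4

x_1 = g(1.400000) = 1.985450
x_2 = g(1.985450) = 1.915256
x_3 = g(1.915256) = 1.941258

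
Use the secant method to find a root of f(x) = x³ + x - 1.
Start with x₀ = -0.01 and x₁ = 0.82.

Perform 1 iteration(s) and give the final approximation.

f(x) = x³ + x - 1
x₀ = -0.01, x₁ = 0.82

Secant formula: x_{n+1} = x_n - f(x_n)(x_n - x_{n-1})/(f(x_n) - f(x_{n-1}))

Iteration 1:
  f(-0.010000) = -1.010001
  f(0.820000) = 0.371368
  x_2 = 0.820000 - 0.371368×(0.820000 - (-0.010000))/(0.371368 - (-1.010001))
       = 0.596862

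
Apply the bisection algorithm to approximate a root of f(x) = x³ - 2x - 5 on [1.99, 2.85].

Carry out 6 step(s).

f(x) = x³ - 2x - 5
Initial interval: [1.99, 2.85]

Iteration 1:
  c_1 = (1.990000 + 2.850000)/2 = 2.420000
  f(c_1) = f(2.420000) = 4.332488
  f(a) × f(c) < 0, new interval: [1.990000, 2.420000]
Iteration 2:
  c_2 = (1.990000 + 2.420000)/2 = 2.205000
  f(c_2) = f(2.205000) = 1.310765
  f(a) × f(c) < 0, new interval: [1.990000, 2.205000]
Iteration 3:
  c_3 = (1.990000 + 2.205000)/2 = 2.097500
  f(c_3) = f(2.097500) = 0.032964
  f(a) × f(c) < 0, new interval: [1.990000, 2.097500]
Iteration 4:
  c_4 = (1.990000 + 2.097500)/2 = 2.043750
  f(c_4) = f(2.043750) = -0.550932
  f(a) × f(c) ≥ 0, new interval: [2.043750, 2.097500]
Iteration 5:
  c_5 = (2.043750 + 2.097500)/2 = 2.070625
  f(c_5) = f(2.070625) = -0.263470
  f(a) × f(c) ≥ 0, new interval: [2.070625, 2.097500]
Iteration 6:
  c_6 = (2.070625 + 2.097500)/2 = 2.084062
  f(c_6) = f(2.084062) = -0.116382
  f(a) × f(c) ≥ 0, new interval: [2.084062, 2.097500]

After 6 iteration(s), the approximation is c_6 = 2.084062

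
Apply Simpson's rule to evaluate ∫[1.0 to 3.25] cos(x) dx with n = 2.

f(x) = cos(x)
a = 1.0, b = 3.25, n = 2
h = (b - a)/n = 1.125000

Simpson's rule: (h/3)[f(x₀) + 4f(x₁) + 2f(x₂) + ... + f(xₙ)]

x_0 = 1.0000, f(x_0) = 0.540302, coefficient = 1
x_1 = 2.1250, f(x_1) = -0.526266, coefficient = 4
x_2 = 3.2500, f(x_2) = -0.994130, coefficient = 1

I ≈ (1.125000/3) × -2.558893 = -0.959585
Exact value: -0.949666
Error: 0.009919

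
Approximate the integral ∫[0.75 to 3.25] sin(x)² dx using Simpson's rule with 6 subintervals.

f(x) = sin(x)²
a = 0.75, b = 3.25, n = 6
h = (b - a)/n = 0.416667

Simpson's rule: (h/3)[f(x₀) + 4f(x₁) + 2f(x₂) + ... + f(xₙ)]

x_0 = 0.7500, f(x_0) = 0.464631, coefficient = 1
x_1 = 1.1667, f(x_1) = 0.845379, coefficient = 4
x_2 = 1.5833, f(x_2) = 0.999843, coefficient = 2
x_3 = 2.0000, f(x_3) = 0.826822, coefficient = 4
x_4 = 2.4167, f(x_4) = 0.439675, coefficient = 2
x_5 = 2.8333, f(x_5) = 0.092052, coefficient = 4
x_6 = 3.2500, f(x_6) = 0.011706, coefficient = 1

I ≈ (0.416667/3) × 10.412384 = 1.446165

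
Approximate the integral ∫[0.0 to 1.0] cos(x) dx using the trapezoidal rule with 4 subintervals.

f(x) = cos(x)
a = 0.0, b = 1.0, n = 4
h = (b - a)/n = 0.250000

Trapezoidal rule: (h/2)[f(x₀) + 2f(x₁) + 2f(x₂) + ... + f(xₙ)]

x_0 = 0.0000, f(x_0) = 1.000000, coefficient = 1
x_1 = 0.2500, f(x_1) = 0.968912, coefficient = 2
x_2 = 0.5000, f(x_2) = 0.877583, coefficient = 2
x_3 = 0.7500, f(x_3) = 0.731689, coefficient = 2
x_4 = 1.0000, f(x_4) = 0.540302, coefficient = 1

I ≈ (0.250000/2) × 6.696670 = 0.837084
Exact value: 0.841471
Error: 0.004387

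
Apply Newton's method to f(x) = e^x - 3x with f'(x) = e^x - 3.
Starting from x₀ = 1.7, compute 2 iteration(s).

f(x) = e^x - 3x
f'(x) = e^x - 3
x₀ = 1.7

Newton-Raphson formula: x_{n+1} = x_n - f(x_n)/f'(x_n)

Iteration 1:
  f(1.700000) = 0.373947
  f'(1.700000) = 2.473947
  x_1 = 1.700000 - 0.373947/2.473947 = 1.548846
Iteration 2:
  f(1.548846) = 0.059498
  f'(1.548846) = 1.706036
  x_2 = 1.548846 - 0.059498/1.706036 = 1.513971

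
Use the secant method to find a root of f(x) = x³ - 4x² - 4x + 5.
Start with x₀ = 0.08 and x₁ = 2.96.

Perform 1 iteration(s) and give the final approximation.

f(x) = x³ - 4x² - 4x + 5
x₀ = 0.08, x₁ = 2.96

Secant formula: x_{n+1} = x_n - f(x_n)(x_n - x_{n-1})/(f(x_n) - f(x_{n-1}))

Iteration 1:
  f(0.080000) = 4.654912
  f(2.960000) = -15.952064
  x_2 = 2.960000 - (-15.952064)×(2.960000 - 0.080000)/(-15.952064 - 4.654912)
       = 0.730564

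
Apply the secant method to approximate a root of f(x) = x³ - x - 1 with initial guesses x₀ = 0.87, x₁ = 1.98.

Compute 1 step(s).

f(x) = x³ - x - 1
x₀ = 0.87, x₁ = 1.98

Secant formula: x_{n+1} = x_n - f(x_n)(x_n - x_{n-1})/(f(x_n) - f(x_{n-1}))

Iteration 1:
  f(0.870000) = -1.211497
  f(1.980000) = 4.782392
  x_2 = 1.980000 - 4.782392×(1.980000 - 0.870000)/(4.782392 - (-1.211497))
       = 1.094355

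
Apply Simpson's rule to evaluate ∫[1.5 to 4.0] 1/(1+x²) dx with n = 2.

f(x) = 1/(1+x²)
a = 1.5, b = 4.0, n = 2
h = (b - a)/n = 1.250000

Simpson's rule: (h/3)[f(x₀) + 4f(x₁) + 2f(x₂) + ... + f(xₙ)]

x_0 = 1.5000, f(x_0) = 0.307692, coefficient = 1
x_1 = 2.7500, f(x_1) = 0.116788, coefficient = 4
x_2 = 4.0000, f(x_2) = 0.058824, coefficient = 1

I ≈ (1.250000/3) × 0.833669 = 0.347362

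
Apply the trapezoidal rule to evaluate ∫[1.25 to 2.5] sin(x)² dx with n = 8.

f(x) = sin(x)²
a = 1.25, b = 2.5, n = 8
h = (b - a)/n = 0.156250

Trapezoidal rule: (h/2)[f(x₀) + 2f(x₁) + 2f(x₂) + ... + f(xₙ)]

x_0 = 1.2500, f(x_0) = 0.900572, coefficient = 1
x_1 = 1.4062, f(x_1) = 0.973168, coefficient = 2
x_2 = 1.5625, f(x_2) = 0.999931, coefficient = 2
x_3 = 1.7188, f(x_3) = 0.978269, coefficient = 2
x_4 = 1.8750, f(x_4) = 0.910280, coefficient = 2
x_5 = 2.0312, f(x_5) = 0.802549, coefficient = 2
x_6 = 2.1875, f(x_6) = 0.665512, coefficient = 2
x_7 = 2.3438, f(x_7) = 0.512443, coefficient = 2
x_8 = 2.5000, f(x_8) = 0.358169, coefficient = 1

I ≈ (0.156250/2) × 12.943045 = 1.011175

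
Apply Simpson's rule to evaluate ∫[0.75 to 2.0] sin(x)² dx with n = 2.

f(x) = sin(x)²
a = 0.75, b = 2.0, n = 2
h = (b - a)/n = 0.625000

Simpson's rule: (h/3)[f(x₀) + 4f(x₁) + 2f(x₂) + ... + f(xₙ)]

x_0 = 0.7500, f(x_0) = 0.464631, coefficient = 1
x_1 = 1.3750, f(x_1) = 0.962151, coefficient = 4
x_2 = 2.0000, f(x_2) = 0.826822, coefficient = 1

I ≈ (0.625000/3) × 5.140058 = 1.070845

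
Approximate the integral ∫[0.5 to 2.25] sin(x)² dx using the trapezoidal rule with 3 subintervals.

f(x) = sin(x)²
a = 0.5, b = 2.25, n = 3
h = (b - a)/n = 0.583333

Trapezoidal rule: (h/2)[f(x₀) + 2f(x₁) + 2f(x₂) + ... + f(xₙ)]

x_0 = 0.5000, f(x_0) = 0.229849, coefficient = 1
x_1 = 1.0833, f(x_1) = 0.780615, coefficient = 2
x_2 = 1.6667, f(x_2) = 0.990837, coefficient = 2
x_3 = 2.2500, f(x_3) = 0.605398, coefficient = 1

I ≈ (0.583333/2) × 4.378150 = 1.276960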